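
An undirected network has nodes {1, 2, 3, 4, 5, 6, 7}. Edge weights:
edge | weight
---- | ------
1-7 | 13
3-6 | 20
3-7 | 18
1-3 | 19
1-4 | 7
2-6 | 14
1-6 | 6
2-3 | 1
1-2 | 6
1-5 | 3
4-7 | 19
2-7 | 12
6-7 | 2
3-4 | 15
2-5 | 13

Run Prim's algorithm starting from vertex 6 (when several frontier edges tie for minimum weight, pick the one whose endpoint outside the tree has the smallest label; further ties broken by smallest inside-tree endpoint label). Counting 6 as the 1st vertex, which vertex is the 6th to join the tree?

Prim, starting at 6.
Step 1: cheapest edge leaving the tree is 6-7 (2); add 7.
Step 2: cheapest edge leaving the tree is 1-6 (6); add 1.
Step 3: cheapest edge leaving the tree is 1-5 (3); add 5.
Step 4: cheapest edge leaving the tree is 1-2 (6); add 2.
Step 5: cheapest edge leaving the tree is 2-3 (1); add 3.
Step 6: cheapest edge leaving the tree is 1-4 (7); add 4.
Vertex order: 6, 7, 1, 5, 2, 3, 4. The 6th vertex is 3.

3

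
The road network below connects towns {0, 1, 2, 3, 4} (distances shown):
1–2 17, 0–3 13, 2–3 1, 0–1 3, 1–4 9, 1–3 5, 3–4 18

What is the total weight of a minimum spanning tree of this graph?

Kruskal's algorithm — process edges by increasing weight (ties by edge label):
2–3 (1): add — endpoints in different components.
0–1 (3): add — endpoints in different components.
1–3 (5): add — endpoints in different components.
1–4 (9): add — endpoints in different components.
MST edges: 2–3, 0–1, 1–3, 1–4; total weight 1+3+5+9 = 18.

18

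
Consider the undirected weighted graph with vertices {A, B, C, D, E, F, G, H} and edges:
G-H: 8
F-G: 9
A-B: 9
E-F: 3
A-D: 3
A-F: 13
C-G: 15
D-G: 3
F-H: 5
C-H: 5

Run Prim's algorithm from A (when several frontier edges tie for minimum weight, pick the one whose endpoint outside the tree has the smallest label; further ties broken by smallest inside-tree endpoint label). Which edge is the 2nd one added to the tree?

Prim's algorithm from A:
Step 1: frontier [A-D 3, A-B 9, A-F 13] → take A-D (3); add D.
Step 2: frontier [A-B 9, A-F 13, D-G 3] → take D-G (3); add G.
Step 3: frontier [A-B 9, A-F 13, G-H 8, F-G 9, C-G 15] → take G-H (8); add H.
Step 4: frontier [A-B 9, A-F 13, F-G 9, C-G 15, C-H 5, F-H 5] → take C-H (5); add C.
Step 5: frontier [A-B 9, A-F 13, F-G 9, F-H 5] → take F-H (5); add F.
Step 6: frontier [A-B 9, E-F 3] → take E-F (3); add E.
Step 7: frontier [A-B 9] → take A-B (9); add B.
The 2nd edge added is D-G.

D-G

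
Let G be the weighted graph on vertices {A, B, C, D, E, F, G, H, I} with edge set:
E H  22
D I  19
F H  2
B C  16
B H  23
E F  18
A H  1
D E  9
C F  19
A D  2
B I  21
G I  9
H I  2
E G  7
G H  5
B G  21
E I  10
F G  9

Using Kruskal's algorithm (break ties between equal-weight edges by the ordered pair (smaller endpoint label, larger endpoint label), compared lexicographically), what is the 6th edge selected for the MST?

Kruskal: consider edges lightest-first.
A H (1): add — endpoints in different components.
A D (2): add — endpoints in different components.
F H (2): add — endpoints in different components.
H I (2): add — endpoints in different components.
G H (5): add — endpoints in different components.
E G (7): add — endpoints in different components.
D E (9): skip — D and E already connected.
F G (9): skip — F and G already connected.
G I (9): skip — G and I already connected.
E I (10): skip — E and I already connected.
B C (16): add — endpoints in different components.
E F (18): skip — E and F already connected.
C F (19): add — endpoints in different components.
The 6th edge added is E G.

E-G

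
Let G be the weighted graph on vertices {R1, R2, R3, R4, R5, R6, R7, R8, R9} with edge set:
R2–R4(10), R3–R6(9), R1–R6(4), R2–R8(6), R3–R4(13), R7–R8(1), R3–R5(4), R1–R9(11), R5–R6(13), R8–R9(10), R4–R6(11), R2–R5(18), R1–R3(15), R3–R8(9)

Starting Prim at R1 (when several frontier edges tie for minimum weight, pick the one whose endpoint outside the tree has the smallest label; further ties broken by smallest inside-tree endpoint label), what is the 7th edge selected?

Prim's algorithm from R1:
Step 1: cheapest edge leaving the tree is R1–R6 (4); add R6.
Step 2: cheapest edge leaving the tree is R3–R6 (9); add R3.
Step 3: cheapest edge leaving the tree is R3–R5 (4); add R5.
Step 4: cheapest edge leaving the tree is R3–R8 (9); add R8.
Step 5: cheapest edge leaving the tree is R7–R8 (1); add R7.
Step 6: cheapest edge leaving the tree is R2–R8 (6); add R2.
Step 7: cheapest edge leaving the tree is R2–R4 (10); add R4.
Step 8: cheapest edge leaving the tree is R8–R9 (10); add R9.
The 7th edge added is R2–R4.

R2-R4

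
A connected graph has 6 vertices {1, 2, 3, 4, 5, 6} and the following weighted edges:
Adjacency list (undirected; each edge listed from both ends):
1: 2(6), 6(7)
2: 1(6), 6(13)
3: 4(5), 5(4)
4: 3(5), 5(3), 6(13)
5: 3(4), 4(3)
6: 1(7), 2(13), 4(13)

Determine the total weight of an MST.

33

Prim, starting at 2.
Step 1: frontier [1-2 6, 2-6 13] → take 1-2 (6); add 1.
Step 2: frontier [1-6 7, 2-6 13] → take 1-6 (7); add 6.
Step 3: frontier [4-6 13] → take 4-6 (13); add 4.
Step 4: frontier [4-5 3, 3-4 5] → take 4-5 (3); add 5.
Step 5: frontier [3-4 5, 3-5 4] → take 3-5 (4); add 3.
MST edges: 1-2, 1-6, 4-6, 4-5, 3-5; total weight 6+7+13+3+4 = 33.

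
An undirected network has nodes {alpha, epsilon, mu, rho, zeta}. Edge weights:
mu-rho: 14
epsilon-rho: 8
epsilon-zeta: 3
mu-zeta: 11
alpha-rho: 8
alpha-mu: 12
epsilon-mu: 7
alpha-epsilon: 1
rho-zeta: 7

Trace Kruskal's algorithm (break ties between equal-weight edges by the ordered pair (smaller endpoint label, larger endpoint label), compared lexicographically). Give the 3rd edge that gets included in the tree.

Kruskal: consider edges lightest-first.
alpha-epsilon (1): add. Components now {rho} {alpha,epsilon} {zeta} {mu}
epsilon-zeta (3): add. Components now {rho} {alpha,epsilon,zeta} {mu}
epsilon-mu (7): add. Components now {rho} {alpha,epsilon,mu,zeta}
rho-zeta (7): add. Components now {alpha,epsilon,mu,rho,zeta}
The 3rd edge added is epsilon-mu.

epsilon-mu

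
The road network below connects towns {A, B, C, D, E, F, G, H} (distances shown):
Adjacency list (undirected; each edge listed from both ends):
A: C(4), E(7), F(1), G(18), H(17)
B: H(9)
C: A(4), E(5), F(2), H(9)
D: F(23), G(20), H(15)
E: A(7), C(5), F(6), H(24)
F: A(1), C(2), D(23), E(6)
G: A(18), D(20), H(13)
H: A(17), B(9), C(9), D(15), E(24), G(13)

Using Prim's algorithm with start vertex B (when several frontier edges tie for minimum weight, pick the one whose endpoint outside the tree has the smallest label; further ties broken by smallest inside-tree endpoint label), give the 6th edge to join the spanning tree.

Prim, starting at B.
Step 1: cheapest edge leaving the tree is B–H (9); add H.
Step 2: cheapest edge leaving the tree is C–H (9); add C.
Step 3: cheapest edge leaving the tree is C–F (2); add F.
Step 4: cheapest edge leaving the tree is A–F (1); add A.
Step 5: cheapest edge leaving the tree is C–E (5); add E.
Step 6: cheapest edge leaving the tree is G–H (13); add G.
Step 7: cheapest edge leaving the tree is D–H (15); add D.
The 6th edge added is G–H.

G-H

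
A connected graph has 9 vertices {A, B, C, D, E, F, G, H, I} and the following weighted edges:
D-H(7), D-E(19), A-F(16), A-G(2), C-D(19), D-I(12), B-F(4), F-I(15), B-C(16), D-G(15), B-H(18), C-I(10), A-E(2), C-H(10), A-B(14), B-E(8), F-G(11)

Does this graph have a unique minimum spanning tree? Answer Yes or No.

No

Kruskal's algorithm — process edges by increasing weight (ties by edge label):
A-E (2): add — endpoints in different components.
A-G (2): add — endpoints in different components.
B-F (4): add — endpoints in different components.
D-H (7): add — endpoints in different components.
B-E (8): add — endpoints in different components.
C-H (10): add — endpoints in different components.
C-I (10): add — endpoints in different components.
F-G (11): skip — F and G already connected.
D-I (12): skip — D and I already connected.
A-B (14): skip — A and B already connected.
D-G (15): add — endpoints in different components.
Non-tree edge F-I has weight 15, equal to the heaviest edge on its tree cycle — swapping gives another MST of the same weight. Not unique.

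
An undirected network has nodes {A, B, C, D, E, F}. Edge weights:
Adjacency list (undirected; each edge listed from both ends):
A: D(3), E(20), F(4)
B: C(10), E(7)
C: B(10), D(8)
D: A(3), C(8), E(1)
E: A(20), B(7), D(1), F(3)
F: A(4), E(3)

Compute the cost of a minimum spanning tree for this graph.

22

Kruskal's algorithm — process edges by increasing weight (ties by edge label):
D E (1): add. Components now {A} {B} {C} {D,E} {F}
A D (3): add. Components now {A,D,E} {B} {C} {F}
E F (3): add. Components now {A,D,E,F} {B} {C}
A F (4): skip — A and F already connected.
B E (7): add. Components now {A,B,D,E,F} {C}
C D (8): add. Components now {A,B,C,D,E,F}
MST edges: D E, A D, E F, B E, C D; total weight 1+3+3+7+8 = 22.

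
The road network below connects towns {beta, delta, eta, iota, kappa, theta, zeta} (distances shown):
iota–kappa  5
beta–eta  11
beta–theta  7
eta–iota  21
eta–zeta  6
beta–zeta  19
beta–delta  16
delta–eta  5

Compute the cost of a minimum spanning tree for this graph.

55

Prim, starting at eta.
Step 1: frontier [delta–eta 5, eta–zeta 6, beta–eta 11, eta–iota 21] → take delta–eta (5); add delta.
Step 2: frontier [beta–delta 16, eta–zeta 6, beta–eta 11, eta–iota 21] → take eta–zeta (6); add zeta.
Step 3: frontier [beta–delta 16, beta–eta 11, eta–iota 21, beta–zeta 19] → take beta–eta (11); add beta.
Step 4: frontier [beta–theta 7, eta–iota 21] → take beta–theta (7); add theta.
Step 5: frontier [eta–iota 21] → take eta–iota (21); add iota.
Step 6: frontier [iota–kappa 5] → take iota–kappa (5); add kappa.
MST edges: delta–eta, eta–zeta, beta–eta, beta–theta, eta–iota, iota–kappa; total weight 5+6+11+7+21+5 = 55.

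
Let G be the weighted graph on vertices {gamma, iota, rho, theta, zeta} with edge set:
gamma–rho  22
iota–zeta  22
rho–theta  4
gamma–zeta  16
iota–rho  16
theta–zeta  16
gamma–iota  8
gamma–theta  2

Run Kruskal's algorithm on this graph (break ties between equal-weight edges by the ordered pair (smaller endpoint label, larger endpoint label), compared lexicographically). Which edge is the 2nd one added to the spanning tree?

rho-theta

Sort edges by weight, then run Kruskal:
gamma–theta (2): add — endpoints in different components.
rho–theta (4): add — endpoints in different components.
gamma–iota (8): add — endpoints in different components.
gamma–zeta (16): add — endpoints in different components.
The 2nd edge added is rho–theta.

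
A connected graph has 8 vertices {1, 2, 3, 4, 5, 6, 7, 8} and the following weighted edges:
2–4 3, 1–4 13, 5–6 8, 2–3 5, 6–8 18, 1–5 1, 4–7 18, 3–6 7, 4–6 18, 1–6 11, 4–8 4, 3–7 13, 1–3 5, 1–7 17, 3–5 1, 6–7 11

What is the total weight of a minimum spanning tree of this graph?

32

Kruskal's algorithm — process edges by increasing weight (ties by edge label):
1–5 (1): add — endpoints in different components.
3–5 (1): add — endpoints in different components.
2–4 (3): add — endpoints in different components.
4–8 (4): add — endpoints in different components.
1–3 (5): skip — 1 and 3 already connected.
2–3 (5): add — endpoints in different components.
3–6 (7): add — endpoints in different components.
5–6 (8): skip — 5 and 6 already connected.
1–6 (11): skip — 1 and 6 already connected.
6–7 (11): add — endpoints in different components.
MST edges: 1–5, 3–5, 2–4, 4–8, 2–3, 3–6, 6–7; total weight 1+1+3+4+5+7+11 = 32.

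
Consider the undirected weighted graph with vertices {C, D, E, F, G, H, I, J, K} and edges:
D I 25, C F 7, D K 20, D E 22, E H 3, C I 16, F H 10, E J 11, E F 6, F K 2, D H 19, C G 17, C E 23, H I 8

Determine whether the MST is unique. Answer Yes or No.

Kruskal: consider edges lightest-first.
F K (2): add — endpoints in different components.
E H (3): add — endpoints in different components.
E F (6): add — endpoints in different components.
C F (7): add — endpoints in different components.
H I (8): add — endpoints in different components.
F H (10): skip — F and H already connected.
E J (11): add — endpoints in different components.
C I (16): skip — C and I already connected.
C G (17): add — endpoints in different components.
D H (19): add — endpoints in different components.
Every non-tree edge has weight strictly greater than the heaviest edge on the tree path between its endpoints, so the MST is unique.

Yes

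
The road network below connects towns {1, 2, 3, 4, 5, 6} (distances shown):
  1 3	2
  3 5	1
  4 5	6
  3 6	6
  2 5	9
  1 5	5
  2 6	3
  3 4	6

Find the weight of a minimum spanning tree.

18

Kruskal: consider edges lightest-first.
3 5 (1): add — endpoints in different components.
1 3 (2): add — endpoints in different components.
2 6 (3): add — endpoints in different components.
1 5 (5): skip — 1 and 5 already connected.
3 4 (6): add — endpoints in different components.
3 6 (6): add — endpoints in different components.
MST edges: 3 5, 1 3, 2 6, 3 4, 3 6; total weight 1+2+3+6+6 = 18.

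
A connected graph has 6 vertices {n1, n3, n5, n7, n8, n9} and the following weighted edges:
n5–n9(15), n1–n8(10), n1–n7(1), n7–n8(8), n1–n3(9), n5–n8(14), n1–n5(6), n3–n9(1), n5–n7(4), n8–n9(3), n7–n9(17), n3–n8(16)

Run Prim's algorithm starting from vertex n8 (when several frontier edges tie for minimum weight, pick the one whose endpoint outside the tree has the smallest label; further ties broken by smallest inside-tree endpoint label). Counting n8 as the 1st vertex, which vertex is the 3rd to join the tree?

n3

Prim's algorithm from n8:
Step 1: frontier [n8–n9 3, n7–n8 8, n1–n8 10, n5–n8 14, n3–n8 16] → take n8–n9 (3); add n9.
Step 2: frontier [n7–n8 8, n1–n8 10, n5–n8 14, n3–n8 16, n3–n9 1, n5–n9 15, n7–n9 17] → take n3–n9 (1); add n3.
Step 3: frontier [n1–n3 9, n7–n8 8, n1–n8 10, n5–n8 14, n5–n9 15, n7–n9 17] → take n7–n8 (8); add n7.
Step 4: frontier [n1–n3 9, n1–n7 1, n5–n7 4, n1–n8 10, n5–n8 14, n5–n9 15] → take n1–n7 (1); add n1.
Step 5: frontier [n1–n5 6, n5–n7 4, n5–n8 14, n5–n9 15] → take n5–n7 (4); add n5.
Vertex order: n8, n9, n3, n7, n1, n5. The 3rd vertex is n3.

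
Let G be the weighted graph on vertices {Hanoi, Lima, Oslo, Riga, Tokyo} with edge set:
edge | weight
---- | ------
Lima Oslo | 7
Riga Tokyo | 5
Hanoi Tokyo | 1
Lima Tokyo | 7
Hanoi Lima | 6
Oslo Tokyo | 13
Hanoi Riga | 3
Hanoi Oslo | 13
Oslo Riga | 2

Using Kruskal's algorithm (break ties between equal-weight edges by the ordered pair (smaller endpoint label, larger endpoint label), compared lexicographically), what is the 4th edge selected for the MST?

Hanoi-Lima

Kruskal: consider edges lightest-first.
Hanoi Tokyo (1): add. Components now {Oslo} {Riga} {Hanoi,Tokyo} {Lima}
Oslo Riga (2): add. Components now {Oslo,Riga} {Hanoi,Tokyo} {Lima}
Hanoi Riga (3): add. Components now {Hanoi,Oslo,Riga,Tokyo} {Lima}
Riga Tokyo (5): skip — Riga and Tokyo already connected.
Hanoi Lima (6): add. Components now {Hanoi,Lima,Oslo,Riga,Tokyo}
The 4th edge added is Hanoi Lima.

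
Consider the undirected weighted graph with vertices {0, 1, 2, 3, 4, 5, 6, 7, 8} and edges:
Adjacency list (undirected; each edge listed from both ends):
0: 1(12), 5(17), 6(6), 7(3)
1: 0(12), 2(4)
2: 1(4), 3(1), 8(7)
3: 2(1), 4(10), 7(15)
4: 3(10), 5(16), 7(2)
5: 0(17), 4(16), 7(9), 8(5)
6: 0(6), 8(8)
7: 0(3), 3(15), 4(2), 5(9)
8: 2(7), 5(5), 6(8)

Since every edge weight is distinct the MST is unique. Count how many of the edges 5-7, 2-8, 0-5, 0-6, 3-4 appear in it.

Sort edges by weight, then run Kruskal:
2-3 (1): add — endpoints in different components.
4-7 (2): add — endpoints in different components.
0-7 (3): add — endpoints in different components.
1-2 (4): add — endpoints in different components.
5-8 (5): add — endpoints in different components.
0-6 (6): add — endpoints in different components.
2-8 (7): add — endpoints in different components.
6-8 (8): add — endpoints in different components.
MST edge set: {2-3, 4-7, 0-7, 1-2, 5-8, 0-6, 2-8, 6-8}.
Of the listed edges, {2-8, 0-6} are in the MST → 2.

2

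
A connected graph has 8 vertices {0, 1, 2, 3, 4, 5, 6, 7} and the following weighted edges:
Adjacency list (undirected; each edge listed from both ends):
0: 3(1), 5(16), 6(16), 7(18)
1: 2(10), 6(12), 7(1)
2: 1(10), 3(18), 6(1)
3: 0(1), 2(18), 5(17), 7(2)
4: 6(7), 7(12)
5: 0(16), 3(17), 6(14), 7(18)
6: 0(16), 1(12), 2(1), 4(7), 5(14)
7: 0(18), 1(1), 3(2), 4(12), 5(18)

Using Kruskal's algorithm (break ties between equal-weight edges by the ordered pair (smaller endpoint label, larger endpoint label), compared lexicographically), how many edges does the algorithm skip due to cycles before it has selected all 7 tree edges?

Kruskal's algorithm — process edges by increasing weight (ties by edge label):
0-3 (1): add — endpoints in different components.
1-7 (1): add — endpoints in different components.
2-6 (1): add — endpoints in different components.
3-7 (2): add — endpoints in different components.
4-6 (7): add — endpoints in different components.
1-2 (10): add — endpoints in different components.
1-6 (12): skip — 1 and 6 already connected.
4-7 (12): skip — 4 and 7 already connected.
5-6 (14): add — endpoints in different components.
Edges rejected before the tree was complete: 2.

2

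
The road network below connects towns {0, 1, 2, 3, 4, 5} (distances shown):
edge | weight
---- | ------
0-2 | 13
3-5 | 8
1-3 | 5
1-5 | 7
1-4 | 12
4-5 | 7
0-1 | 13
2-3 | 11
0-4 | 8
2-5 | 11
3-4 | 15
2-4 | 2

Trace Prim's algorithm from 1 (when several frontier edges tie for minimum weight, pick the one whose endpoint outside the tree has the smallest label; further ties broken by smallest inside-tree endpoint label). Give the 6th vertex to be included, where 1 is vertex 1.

Grow the tree from 1 using Prim:
Step 1: frontier [1-3 5, 1-5 7, 1-4 12, 0-1 13] → take 1-3 (5); add 3.
Step 2: frontier [1-5 7, 1-4 12, 0-1 13, 3-5 8, 2-3 11, 3-4 15] → take 1-5 (7); add 5.
Step 3: frontier [1-4 12, 0-1 13, 2-3 11, 3-4 15, 4-5 7, 2-5 11] → take 4-5 (7); add 4.
Step 4: frontier [0-1 13, 2-3 11, 2-4 2, 0-4 8, 2-5 11] → take 2-4 (2); add 2.
Step 5: frontier [0-1 13, 0-2 13, 0-4 8] → take 0-4 (8); add 0.
Vertex order: 1, 3, 5, 4, 2, 0. The 6th vertex is 0.

0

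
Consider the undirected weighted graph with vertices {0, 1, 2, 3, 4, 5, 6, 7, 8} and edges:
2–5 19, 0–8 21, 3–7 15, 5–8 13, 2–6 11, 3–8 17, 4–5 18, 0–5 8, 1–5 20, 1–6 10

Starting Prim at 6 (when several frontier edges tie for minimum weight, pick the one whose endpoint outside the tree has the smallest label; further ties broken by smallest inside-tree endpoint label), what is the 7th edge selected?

Prim, starting at 6.
Step 1: frontier [1–6 10, 2–6 11] → take 1–6 (10); add 1.
Step 2: frontier [1–5 20, 2–6 11] → take 2–6 (11); add 2.
Step 3: frontier [1–5 20, 2–5 19] → take 2–5 (19); add 5.
Step 4: frontier [0–5 8, 5–8 13, 4–5 18] → take 0–5 (8); add 0.
Step 5: frontier [0–8 21, 5–8 13, 4–5 18] → take 5–8 (13); add 8.
Step 6: frontier [4–5 18, 3–8 17] → take 3–8 (17); add 3.
Step 7: frontier [3–7 15, 4–5 18] → take 3–7 (15); add 7.
Step 8: frontier [4–5 18] → take 4–5 (18); add 4.
The 7th edge added is 3–7.

3-7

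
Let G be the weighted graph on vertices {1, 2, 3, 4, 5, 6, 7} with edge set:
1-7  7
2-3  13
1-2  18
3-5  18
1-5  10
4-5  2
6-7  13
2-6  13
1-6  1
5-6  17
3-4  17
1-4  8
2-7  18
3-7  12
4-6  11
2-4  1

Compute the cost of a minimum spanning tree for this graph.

31

Sort edges by weight, then run Kruskal:
1-6 (1): add — endpoints in different components.
2-4 (1): add — endpoints in different components.
4-5 (2): add — endpoints in different components.
1-7 (7): add — endpoints in different components.
1-4 (8): add — endpoints in different components.
1-5 (10): skip — 1 and 5 already connected.
4-6 (11): skip — 4 and 6 already connected.
3-7 (12): add — endpoints in different components.
MST edges: 1-6, 2-4, 4-5, 1-7, 1-4, 3-7; total weight 1+1+2+7+8+12 = 31.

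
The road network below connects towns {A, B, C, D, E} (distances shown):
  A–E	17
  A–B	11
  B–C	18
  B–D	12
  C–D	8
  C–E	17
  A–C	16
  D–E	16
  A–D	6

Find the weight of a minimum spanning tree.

Grow the tree from D using Prim:
Step 1: frontier [A–D 6, C–D 8, B–D 12, D–E 16] → take A–D (6); add A.
Step 2: frontier [A–B 11, A–C 16, A–E 17, C–D 8, B–D 12, D–E 16] → take C–D (8); add C.
Step 3: frontier [A–B 11, A–E 17, C–E 17, B–C 18, B–D 12, D–E 16] → take A–B (11); add B.
Step 4: frontier [A–E 17, C–E 17, D–E 16] → take D–E (16); add E.
MST edges: A–D, C–D, A–B, D–E; total weight 6+8+11+16 = 41.

41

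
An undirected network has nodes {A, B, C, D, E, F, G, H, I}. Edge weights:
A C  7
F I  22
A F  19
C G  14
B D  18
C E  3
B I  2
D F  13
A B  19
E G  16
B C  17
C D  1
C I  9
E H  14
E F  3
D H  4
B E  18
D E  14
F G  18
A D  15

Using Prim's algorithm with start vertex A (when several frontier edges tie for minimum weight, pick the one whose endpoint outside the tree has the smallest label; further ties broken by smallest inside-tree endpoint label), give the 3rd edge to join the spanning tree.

Prim's algorithm from A:
Step 1: cheapest edge leaving the tree is A C (7); add C.
Step 2: cheapest edge leaving the tree is C D (1); add D.
Step 3: cheapest edge leaving the tree is C E (3); add E.
Step 4: cheapest edge leaving the tree is E F (3); add F.
Step 5: cheapest edge leaving the tree is D H (4); add H.
Step 6: cheapest edge leaving the tree is C I (9); add I.
Step 7: cheapest edge leaving the tree is B I (2); add B.
Step 8: cheapest edge leaving the tree is C G (14); add G.
The 3rd edge added is C E.

C-E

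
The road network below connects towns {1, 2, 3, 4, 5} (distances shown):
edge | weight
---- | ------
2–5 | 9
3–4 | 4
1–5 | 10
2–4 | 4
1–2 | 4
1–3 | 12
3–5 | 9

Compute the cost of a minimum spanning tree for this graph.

21

Grow the tree from 4 using Prim:
Step 1: cheapest edge leaving the tree is 2–4 (4); add 2.
Step 2: cheapest edge leaving the tree is 1–2 (4); add 1.
Step 3: cheapest edge leaving the tree is 3–4 (4); add 3.
Step 4: cheapest edge leaving the tree is 2–5 (9); add 5.
MST edges: 2–4, 1–2, 3–4, 2–5; total weight 4+4+4+9 = 21.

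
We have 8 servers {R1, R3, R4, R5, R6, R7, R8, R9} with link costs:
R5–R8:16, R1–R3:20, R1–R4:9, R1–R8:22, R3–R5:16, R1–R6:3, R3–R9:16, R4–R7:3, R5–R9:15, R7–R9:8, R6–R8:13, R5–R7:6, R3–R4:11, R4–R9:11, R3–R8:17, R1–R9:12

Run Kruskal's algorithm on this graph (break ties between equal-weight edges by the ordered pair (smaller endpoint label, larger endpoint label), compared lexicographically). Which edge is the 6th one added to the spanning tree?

Kruskal: consider edges lightest-first.
R1–R6 (3): add — endpoints in different components.
R4–R7 (3): add — endpoints in different components.
R5–R7 (6): add — endpoints in different components.
R7–R9 (8): add — endpoints in different components.
R1–R4 (9): add — endpoints in different components.
R3–R4 (11): add — endpoints in different components.
R4–R9 (11): skip — R4 and R9 already connected.
R1–R9 (12): skip — R9 and R1 already connected.
R6–R8 (13): add — endpoints in different components.
The 6th edge added is R3–R4.

R3-R4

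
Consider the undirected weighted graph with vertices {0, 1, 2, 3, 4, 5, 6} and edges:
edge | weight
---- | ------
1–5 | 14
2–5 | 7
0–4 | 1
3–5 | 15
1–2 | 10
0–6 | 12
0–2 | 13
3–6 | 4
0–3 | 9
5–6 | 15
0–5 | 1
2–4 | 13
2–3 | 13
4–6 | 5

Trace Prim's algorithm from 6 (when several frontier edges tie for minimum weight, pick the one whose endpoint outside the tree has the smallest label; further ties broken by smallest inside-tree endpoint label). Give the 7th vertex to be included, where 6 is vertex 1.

1

Prim's algorithm from 6:
Step 1: frontier [3–6 4, 4–6 5, 0–6 12, 5–6 15] → take 3–6 (4); add 3.
Step 2: frontier [0–3 9, 2–3 13, 3–5 15, 4–6 5, 0–6 12, 5–6 15] → take 4–6 (5); add 4.
Step 3: frontier [0–3 9, 2–3 13, 3–5 15, 0–4 1, 2–4 13, 0–6 12, 5–6 15] → take 0–4 (1); add 0.
Step 4: frontier [0–5 1, 0–2 13, 2–3 13, 3–5 15, 2–4 13, 5–6 15] → take 0–5 (1); add 5.
Step 5: frontier [0–2 13, 2–3 13, 2–4 13, 2–5 7, 1–5 14] → take 2–5 (7); add 2.
Step 6: frontier [1–2 10, 1–5 14] → take 1–2 (10); add 1.
Vertex order: 6, 3, 4, 0, 5, 2, 1. The 7th vertex is 1.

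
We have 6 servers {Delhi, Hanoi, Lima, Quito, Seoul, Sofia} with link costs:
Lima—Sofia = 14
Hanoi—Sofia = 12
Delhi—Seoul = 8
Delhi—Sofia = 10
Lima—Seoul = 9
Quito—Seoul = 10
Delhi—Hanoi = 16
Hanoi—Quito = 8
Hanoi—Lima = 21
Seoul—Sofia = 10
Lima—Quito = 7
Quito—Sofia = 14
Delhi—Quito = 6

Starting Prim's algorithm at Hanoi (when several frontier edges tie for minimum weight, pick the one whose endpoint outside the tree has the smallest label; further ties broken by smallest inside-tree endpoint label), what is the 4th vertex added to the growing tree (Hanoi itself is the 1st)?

Lima

Prim, starting at Hanoi.
Step 1: frontier [Hanoi—Quito 8, Hanoi—Sofia 12, Delhi—Hanoi 16, Hanoi—Lima 21] → take Hanoi—Quito (8); add Quito.
Step 2: frontier [Hanoi—Sofia 12, Delhi—Hanoi 16, Hanoi—Lima 21, Delhi—Quito 6, Lima—Quito 7, Quito—Seoul 10, Quito—Sofia 14] → take Delhi—Quito (6); add Delhi.
Step 3: frontier [Delhi—Seoul 8, Delhi—Sofia 10, Hanoi—Sofia 12, Hanoi—Lima 21, Lima—Quito 7, Quito—Seoul 10, Quito—Sofia 14] → take Lima—Quito (7); add Lima.
Step 4: frontier [Delhi—Seoul 8, Delhi—Sofia 10, Hanoi—Sofia 12, Lima—Seoul 9, Lima—Sofia 14, Quito—Seoul 10, Quito—Sofia 14] → take Delhi—Seoul (8); add Seoul.
Step 5: frontier [Delhi—Sofia 10, Hanoi—Sofia 12, Lima—Sofia 14, Quito—Sofia 14, Seoul—Sofia 10] → take Delhi—Sofia (10); add Sofia.
Vertex order: Hanoi, Quito, Delhi, Lima, Seoul, Sofia. The 4th vertex is Lima.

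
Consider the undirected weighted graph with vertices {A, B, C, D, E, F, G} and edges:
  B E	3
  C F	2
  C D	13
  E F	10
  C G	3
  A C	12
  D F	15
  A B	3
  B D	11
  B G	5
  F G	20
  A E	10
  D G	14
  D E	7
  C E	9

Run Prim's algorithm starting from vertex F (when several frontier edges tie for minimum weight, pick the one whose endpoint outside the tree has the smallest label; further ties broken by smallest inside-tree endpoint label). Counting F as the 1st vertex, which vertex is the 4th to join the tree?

Prim, starting at F.
Step 1: cheapest edge leaving the tree is C F (2); add C.
Step 2: cheapest edge leaving the tree is C G (3); add G.
Step 3: cheapest edge leaving the tree is B G (5); add B.
Step 4: cheapest edge leaving the tree is A B (3); add A.
Step 5: cheapest edge leaving the tree is B E (3); add E.
Step 6: cheapest edge leaving the tree is D E (7); add D.
Vertex order: F, C, G, B, A, E, D. The 4th vertex is B.

B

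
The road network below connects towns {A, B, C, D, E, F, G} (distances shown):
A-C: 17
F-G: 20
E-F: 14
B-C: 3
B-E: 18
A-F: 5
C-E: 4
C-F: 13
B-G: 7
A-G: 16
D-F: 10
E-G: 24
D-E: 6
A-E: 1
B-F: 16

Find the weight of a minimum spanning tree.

Prim, starting at B.
Step 1: cheapest edge leaving the tree is B-C (3); add C.
Step 2: cheapest edge leaving the tree is C-E (4); add E.
Step 3: cheapest edge leaving the tree is A-E (1); add A.
Step 4: cheapest edge leaving the tree is A-F (5); add F.
Step 5: cheapest edge leaving the tree is D-E (6); add D.
Step 6: cheapest edge leaving the tree is B-G (7); add G.
MST edges: B-C, C-E, A-E, A-F, D-E, B-G; total weight 3+4+1+5+6+7 = 26.

26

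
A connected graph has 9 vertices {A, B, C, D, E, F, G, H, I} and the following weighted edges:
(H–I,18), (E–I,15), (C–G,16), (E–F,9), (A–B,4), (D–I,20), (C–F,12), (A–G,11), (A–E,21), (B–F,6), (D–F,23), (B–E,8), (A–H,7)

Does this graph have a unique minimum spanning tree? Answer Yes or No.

Sort edges by weight, then run Kruskal:
A–B (4): add — endpoints in different components.
B–F (6): add — endpoints in different components.
A–H (7): add — endpoints in different components.
B–E (8): add — endpoints in different components.
E–F (9): skip — E and F already connected.
A–G (11): add — endpoints in different components.
C–F (12): add — endpoints in different components.
E–I (15): add — endpoints in different components.
C–G (16): skip — C and G already connected.
H–I (18): skip — H and I already connected.
D–I (20): add — endpoints in different components.
Every non-tree edge has weight strictly greater than the heaviest edge on the tree path between its endpoints, so the MST is unique.

Yes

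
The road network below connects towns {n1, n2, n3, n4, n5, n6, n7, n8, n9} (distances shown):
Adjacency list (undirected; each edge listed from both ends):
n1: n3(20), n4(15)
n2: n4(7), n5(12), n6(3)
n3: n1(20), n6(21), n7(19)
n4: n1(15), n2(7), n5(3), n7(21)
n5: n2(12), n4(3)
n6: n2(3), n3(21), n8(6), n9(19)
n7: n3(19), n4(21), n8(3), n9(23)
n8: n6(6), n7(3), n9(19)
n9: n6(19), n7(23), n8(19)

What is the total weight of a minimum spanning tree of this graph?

75

Prim's algorithm from n8:
Step 1: cheapest edge leaving the tree is n7-n8 (3); add n7.
Step 2: cheapest edge leaving the tree is n6-n8 (6); add n6.
Step 3: cheapest edge leaving the tree is n2-n6 (3); add n2.
Step 4: cheapest edge leaving the tree is n2-n4 (7); add n4.
Step 5: cheapest edge leaving the tree is n4-n5 (3); add n5.
Step 6: cheapest edge leaving the tree is n1-n4 (15); add n1.
Step 7: cheapest edge leaving the tree is n3-n7 (19); add n3.
Step 8: cheapest edge leaving the tree is n6-n9 (19); add n9.
MST edges: n7-n8, n6-n8, n2-n6, n2-n4, n4-n5, n1-n4, n3-n7, n6-n9; total weight 3+6+3+7+3+15+19+19 = 75.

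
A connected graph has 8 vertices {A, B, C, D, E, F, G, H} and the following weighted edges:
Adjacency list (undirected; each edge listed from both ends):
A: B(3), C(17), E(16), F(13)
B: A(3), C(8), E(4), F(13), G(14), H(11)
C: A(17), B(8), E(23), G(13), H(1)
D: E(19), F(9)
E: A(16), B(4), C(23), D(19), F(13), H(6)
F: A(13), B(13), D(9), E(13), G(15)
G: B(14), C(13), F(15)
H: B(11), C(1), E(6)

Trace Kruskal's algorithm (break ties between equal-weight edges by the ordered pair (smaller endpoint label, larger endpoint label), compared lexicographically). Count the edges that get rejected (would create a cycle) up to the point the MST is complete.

Kruskal's algorithm — process edges by increasing weight (ties by edge label):
C H (1): add — endpoints in different components.
A B (3): add — endpoints in different components.
B E (4): add — endpoints in different components.
E H (6): add — endpoints in different components.
B C (8): skip — B and C already connected.
D F (9): add — endpoints in different components.
B H (11): skip — B and H already connected.
A F (13): add — endpoints in different components.
B F (13): skip — B and F already connected.
C G (13): add — endpoints in different components.
Edges rejected before the tree was complete: 3.

3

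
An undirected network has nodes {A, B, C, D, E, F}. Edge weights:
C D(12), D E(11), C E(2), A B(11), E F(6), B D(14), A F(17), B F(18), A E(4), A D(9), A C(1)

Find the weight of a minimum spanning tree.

29

Prim's algorithm from C:
Step 1: frontier [A C 1, C E 2, C D 12] → take A C (1); add A.
Step 2: frontier [A E 4, A D 9, A B 11, A F 17, C E 2, C D 12] → take C E (2); add E.
Step 3: frontier [A D 9, A B 11, A F 17, C D 12, E F 6, D E 11] → take E F (6); add F.
Step 4: frontier [A D 9, A B 11, C D 12, D E 11, B F 18] → take A D (9); add D.
Step 5: frontier [A B 11, B D 14, B F 18] → take A B (11); add B.
MST edges: A C, C E, E F, A D, A B; total weight 1+2+6+9+11 = 29.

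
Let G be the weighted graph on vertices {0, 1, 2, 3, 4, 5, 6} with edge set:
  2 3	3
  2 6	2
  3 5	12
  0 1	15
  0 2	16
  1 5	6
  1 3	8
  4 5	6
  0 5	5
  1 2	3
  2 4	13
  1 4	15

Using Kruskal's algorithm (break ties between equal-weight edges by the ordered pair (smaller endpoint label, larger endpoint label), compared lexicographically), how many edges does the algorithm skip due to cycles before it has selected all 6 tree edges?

0

Kruskal's algorithm — process edges by increasing weight (ties by edge label):
2 6 (2): add. Components now {0} {1} {2,6} {3} {4} {5}
1 2 (3): add. Components now {0} {1,2,6} {3} {4} {5}
2 3 (3): add. Components now {0} {1,2,3,6} {4} {5}
0 5 (5): add. Components now {0,5} {1,2,3,6} {4}
1 5 (6): add. Components now {0,1,2,3,5,6} {4}
4 5 (6): add. Components now {0,1,2,3,4,5,6}
Edges rejected before the tree was complete: 0.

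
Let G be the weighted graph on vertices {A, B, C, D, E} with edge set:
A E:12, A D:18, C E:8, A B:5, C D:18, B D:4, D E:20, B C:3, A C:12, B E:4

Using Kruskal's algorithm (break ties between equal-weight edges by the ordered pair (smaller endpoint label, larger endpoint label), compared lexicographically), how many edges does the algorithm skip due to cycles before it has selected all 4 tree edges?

0

Sort edges by weight, then run Kruskal:
B C (3): add. Components now {A} {B,C} {D} {E}
B D (4): add. Components now {A} {B,C,D} {E}
B E (4): add. Components now {A} {B,C,D,E}
A B (5): add. Components now {A,B,C,D,E}
Edges rejected before the tree was complete: 0.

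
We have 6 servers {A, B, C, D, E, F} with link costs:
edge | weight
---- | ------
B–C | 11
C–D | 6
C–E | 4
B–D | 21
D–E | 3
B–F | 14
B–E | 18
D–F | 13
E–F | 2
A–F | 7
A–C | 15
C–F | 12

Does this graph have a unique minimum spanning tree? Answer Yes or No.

Yes

Kruskal: consider edges lightest-first.
E–F (2): add. Components now {A} {B} {C} {D} {E,F}
D–E (3): add. Components now {A} {B} {C} {D,E,F}
C–E (4): add. Components now {A} {B} {C,D,E,F}
C–D (6): skip — C and D already connected.
A–F (7): add. Components now {A,C,D,E,F} {B}
B–C (11): add. Components now {A,B,C,D,E,F}
Every non-tree edge has weight strictly greater than the heaviest edge on the tree path between its endpoints, so the MST is unique.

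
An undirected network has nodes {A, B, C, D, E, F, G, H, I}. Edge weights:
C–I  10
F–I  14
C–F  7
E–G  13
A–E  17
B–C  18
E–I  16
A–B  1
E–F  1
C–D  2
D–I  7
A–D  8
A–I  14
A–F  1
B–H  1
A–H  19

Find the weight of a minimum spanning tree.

Kruskal: consider edges lightest-first.
A–B (1): add — endpoints in different components.
A–F (1): add — endpoints in different components.
B–H (1): add — endpoints in different components.
E–F (1): add — endpoints in different components.
C–D (2): add — endpoints in different components.
C–F (7): add — endpoints in different components.
D–I (7): add — endpoints in different components.
A–D (8): skip — A and D already connected.
C–I (10): skip — C and I already connected.
E–G (13): add — endpoints in different components.
MST edges: A–B, A–F, B–H, E–F, C–D, C–F, D–I, E–G; total weight 1+1+1+1+2+7+7+13 = 33.

33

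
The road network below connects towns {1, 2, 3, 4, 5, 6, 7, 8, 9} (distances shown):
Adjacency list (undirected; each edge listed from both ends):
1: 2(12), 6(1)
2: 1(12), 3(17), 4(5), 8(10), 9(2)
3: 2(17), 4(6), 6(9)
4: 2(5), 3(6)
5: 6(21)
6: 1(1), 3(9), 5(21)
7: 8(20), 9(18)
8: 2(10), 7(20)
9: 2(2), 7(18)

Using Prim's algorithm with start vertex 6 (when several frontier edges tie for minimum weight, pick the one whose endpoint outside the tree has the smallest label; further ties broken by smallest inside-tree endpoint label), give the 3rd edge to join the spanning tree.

3-4

Grow the tree from 6 using Prim:
Step 1: frontier [1-6 1, 3-6 9, 5-6 21] → take 1-6 (1); add 1.
Step 2: frontier [1-2 12, 3-6 9, 5-6 21] → take 3-6 (9); add 3.
Step 3: frontier [1-2 12, 3-4 6, 2-3 17, 5-6 21] → take 3-4 (6); add 4.
Step 4: frontier [1-2 12, 2-3 17, 2-4 5, 5-6 21] → take 2-4 (5); add 2.
Step 5: frontier [2-9 2, 2-8 10, 5-6 21] → take 2-9 (2); add 9.
Step 6: frontier [2-8 10, 5-6 21, 7-9 18] → take 2-8 (10); add 8.
Step 7: frontier [5-6 21, 7-8 20, 7-9 18] → take 7-9 (18); add 7.
Step 8: frontier [5-6 21] → take 5-6 (21); add 5.
The 3rd edge added is 3-4.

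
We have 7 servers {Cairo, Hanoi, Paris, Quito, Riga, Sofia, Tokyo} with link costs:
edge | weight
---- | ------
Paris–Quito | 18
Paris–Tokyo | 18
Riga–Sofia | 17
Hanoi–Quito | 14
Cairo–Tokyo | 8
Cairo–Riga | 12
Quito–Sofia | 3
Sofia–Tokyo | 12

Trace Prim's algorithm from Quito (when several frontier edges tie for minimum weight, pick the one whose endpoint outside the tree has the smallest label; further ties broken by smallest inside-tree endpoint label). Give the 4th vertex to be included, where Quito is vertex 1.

Grow the tree from Quito using Prim:
Step 1: cheapest edge leaving the tree is Quito–Sofia (3); add Sofia.
Step 2: cheapest edge leaving the tree is Sofia–Tokyo (12); add Tokyo.
Step 3: cheapest edge leaving the tree is Cairo–Tokyo (8); add Cairo.
Step 4: cheapest edge leaving the tree is Cairo–Riga (12); add Riga.
Step 5: cheapest edge leaving the tree is Hanoi–Quito (14); add Hanoi.
Step 6: cheapest edge leaving the tree is Paris–Quito (18); add Paris.
Vertex order: Quito, Sofia, Tokyo, Cairo, Riga, Hanoi, Paris. The 4th vertex is Cairo.

Cairo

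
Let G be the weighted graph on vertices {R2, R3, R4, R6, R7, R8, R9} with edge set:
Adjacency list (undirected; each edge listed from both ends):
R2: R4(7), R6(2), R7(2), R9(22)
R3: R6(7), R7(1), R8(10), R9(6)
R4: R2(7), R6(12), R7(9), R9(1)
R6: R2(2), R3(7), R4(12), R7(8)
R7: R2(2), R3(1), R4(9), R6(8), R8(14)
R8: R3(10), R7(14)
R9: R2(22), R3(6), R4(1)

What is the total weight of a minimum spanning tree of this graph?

Kruskal: consider edges lightest-first.
R3 R7 (1): add — endpoints in different components.
R4 R9 (1): add — endpoints in different components.
R2 R6 (2): add — endpoints in different components.
R2 R7 (2): add — endpoints in different components.
R3 R9 (6): add — endpoints in different components.
R2 R4 (7): skip — R2 and R4 already connected.
R3 R6 (7): skip — R6 and R3 already connected.
R6 R7 (8): skip — R6 and R7 already connected.
R4 R7 (9): skip — R4 and R7 already connected.
R3 R8 (10): add — endpoints in different components.
MST edges: R3 R7, R4 R9, R2 R6, R2 R7, R3 R9, R3 R8; total weight 1+1+2+2+6+10 = 22.

22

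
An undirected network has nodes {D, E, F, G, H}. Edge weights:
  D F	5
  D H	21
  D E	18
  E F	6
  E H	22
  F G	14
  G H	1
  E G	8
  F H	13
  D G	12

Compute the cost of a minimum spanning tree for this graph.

20

Prim's algorithm from H:
Step 1: frontier [G H 1, F H 13, D H 21, E H 22] → take G H (1); add G.
Step 2: frontier [E G 8, D G 12, F G 14, F H 13, D H 21, E H 22] → take E G (8); add E.
Step 3: frontier [E F 6, D E 18, D G 12, F G 14, F H 13, D H 21] → take E F (6); add F.
Step 4: frontier [D E 18, D F 5, D G 12, D H 21] → take D F (5); add D.
MST edges: G H, E G, E F, D F; total weight 1+8+6+5 = 20.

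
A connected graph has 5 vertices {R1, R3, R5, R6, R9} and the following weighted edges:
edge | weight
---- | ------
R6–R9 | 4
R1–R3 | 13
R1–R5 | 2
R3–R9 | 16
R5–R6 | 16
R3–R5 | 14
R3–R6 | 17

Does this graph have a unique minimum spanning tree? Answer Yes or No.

No

Kruskal: consider edges lightest-first.
R1–R5 (2): add. Components now {R1,R5} {R6} {R9} {R3}
R6–R9 (4): add. Components now {R1,R5} {R6,R9} {R3}
R1–R3 (13): add. Components now {R1,R3,R5} {R6,R9}
R3–R5 (14): skip — R5 and R3 already connected.
R3–R9 (16): add. Components now {R1,R3,R5,R6,R9}
Non-tree edge R5–R6 has weight 16, equal to the heaviest edge on its tree cycle — swapping gives another MST of the same weight. Not unique.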